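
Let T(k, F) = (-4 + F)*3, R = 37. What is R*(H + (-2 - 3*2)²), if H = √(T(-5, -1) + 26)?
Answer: 2368 + 37*√11 ≈ 2490.7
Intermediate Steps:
T(k, F) = -12 + 3*F
H = √11 (H = √((-12 + 3*(-1)) + 26) = √((-12 - 3) + 26) = √(-15 + 26) = √11 ≈ 3.3166)
R*(H + (-2 - 3*2)²) = 37*(√11 + (-2 - 3*2)²) = 37*(√11 + (-2 - 6)²) = 37*(√11 + (-8)²) = 37*(√11 + 64) = 37*(64 + √11) = 2368 + 37*√11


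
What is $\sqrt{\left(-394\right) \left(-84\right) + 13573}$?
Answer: $\sqrt{46669} \approx 216.03$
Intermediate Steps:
$\sqrt{\left(-394\right) \left(-84\right) + 13573} = \sqrt{33096 + 13573} = \sqrt{46669}$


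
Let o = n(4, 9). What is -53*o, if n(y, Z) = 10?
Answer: -530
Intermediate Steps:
o = 10
-53*o = -53*10 = -530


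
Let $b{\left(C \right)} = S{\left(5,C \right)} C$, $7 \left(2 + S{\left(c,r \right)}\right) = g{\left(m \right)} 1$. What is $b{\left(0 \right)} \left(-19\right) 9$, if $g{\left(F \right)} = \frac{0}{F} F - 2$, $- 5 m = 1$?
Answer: $0$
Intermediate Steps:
$m = - \frac{1}{5}$ ($m = \left(- \frac{1}{5}\right) 1 = - \frac{1}{5} \approx -0.2$)
$g{\left(F \right)} = -2$ ($g{\left(F \right)} = 0 F - 2 = 0 - 2 = -2$)
$S{\left(c,r \right)} = - \frac{16}{7}$ ($S{\left(c,r \right)} = -2 + \frac{\left(-2\right) 1}{7} = -2 + \frac{1}{7} \left(-2\right) = -2 - \frac{2}{7} = - \frac{16}{7}$)
$b{\left(C \right)} = - \frac{16 C}{7}$
$b{\left(0 \right)} \left(-19\right) 9 = \left(- \frac{16}{7}\right) 0 \left(-19\right) 9 = 0 \left(-19\right) 9 = 0 \cdot 9 = 0$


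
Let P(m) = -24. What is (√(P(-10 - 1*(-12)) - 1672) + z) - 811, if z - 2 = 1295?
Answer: 486 + 4*I*√106 ≈ 486.0 + 41.182*I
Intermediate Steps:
z = 1297 (z = 2 + 1295 = 1297)
(√(P(-10 - 1*(-12)) - 1672) + z) - 811 = (√(-24 - 1672) + 1297) - 811 = (√(-1696) + 1297) - 811 = (4*I*√106 + 1297) - 811 = (1297 + 4*I*√106) - 811 = 486 + 4*I*√106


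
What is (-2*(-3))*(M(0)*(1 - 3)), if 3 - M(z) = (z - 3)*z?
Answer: -36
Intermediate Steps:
M(z) = 3 - z*(-3 + z) (M(z) = 3 - (z - 3)*z = 3 - (-3 + z)*z = 3 - z*(-3 + z))
(-2*(-3))*(M(0)*(1 - 3)) = (-2*(-3))*((3 - 1*0² + 3*0)*(1 - 3)) = 6*((3 - 1*0 + 0)*(-2)) = 6*((3 + 0 + 0)*(-2)) = 6*(3*(-2)) = 6*(-6) = -36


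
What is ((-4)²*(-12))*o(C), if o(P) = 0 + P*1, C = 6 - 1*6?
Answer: 0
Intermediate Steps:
C = 0 (C = 6 - 6 = 0)
o(P) = P (o(P) = 0 + P = P)
((-4)²*(-12))*o(C) = ((-4)²*(-12))*0 = (16*(-12))*0 = -192*0 = 0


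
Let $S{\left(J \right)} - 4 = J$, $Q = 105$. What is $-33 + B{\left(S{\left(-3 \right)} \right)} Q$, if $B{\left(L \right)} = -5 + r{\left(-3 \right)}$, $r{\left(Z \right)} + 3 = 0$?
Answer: $-873$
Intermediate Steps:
$S{\left(J \right)} = 4 + J$
$r{\left(Z \right)} = -3$ ($r{\left(Z \right)} = -3 + 0 = -3$)
$B{\left(L \right)} = -8$ ($B{\left(L \right)} = -5 - 3 = -8$)
$-33 + B{\left(S{\left(-3 \right)} \right)} Q = -33 - 840 = -873$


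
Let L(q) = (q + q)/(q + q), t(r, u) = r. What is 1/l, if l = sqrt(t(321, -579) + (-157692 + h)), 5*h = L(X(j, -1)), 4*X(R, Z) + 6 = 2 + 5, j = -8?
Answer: -I*sqrt(3934270)/786854 ≈ -0.0025208*I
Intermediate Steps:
X(R, Z) = 1/4 (X(R, Z) = -3/2 + (2 + 5)/4 = -3/2 + (1/4)*7 = -3/2 + 7/4 = 1/4)
L(q) = 1 (L(q) = (2*q)/((2*q)) = (2*q)*(1/(2*q)) = 1)
h = 1/5 (h = (1/5)*1 = 1/5 ≈ 0.20000)
l = I*sqrt(3934270)/5 (l = sqrt(321 + (-157692 + 1/5)) = sqrt(321 - 788459/5) = sqrt(-786854/5) = I*sqrt(3934270)/5 ≈ 396.7*I)
1/l = 1/(I*sqrt(3934270)/5) = -I*sqrt(3934270)/786854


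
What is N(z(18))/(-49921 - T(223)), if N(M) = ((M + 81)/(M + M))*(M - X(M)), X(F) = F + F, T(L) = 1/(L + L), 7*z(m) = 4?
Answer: 127333/155853369 ≈ 0.00081701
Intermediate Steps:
z(m) = 4/7 (z(m) = (1/7)*4 = 4/7)
T(L) = 1/(2*L)
X(F) = 2*F
N(M) = -81/2 - M/2 (N(M) = ((M + 81)/(M + M))*(M - 2*M) = ((81 + M)/((2*M)))*(M - 2*M) = ((81 + M)*(1/(2*M)))*(-M) = ((81 + M)/(2*M))*(-M) = -81/2 - M/2)
N(z(18))/(-49921 - T(223)) = (-81/2 - 1/2*4/7)/(-49921 - 1/(2*223)) = (-81/2 - 2/7)/(-49921 - 1/(2*223)) = -571/(14*(-49921 - 1*1/446)) = -571/(14*(-49921 - 1/446)) = -571/(14*(-22264767/446)) = -571/14*(-446/22264767) = 127333/155853369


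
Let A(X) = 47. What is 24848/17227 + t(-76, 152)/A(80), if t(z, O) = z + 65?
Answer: 978359/809669 ≈ 1.2083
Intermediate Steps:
t(z, O) = 65 + z
24848/17227 + t(-76, 152)/A(80) = 24848/17227 + (65 - 76)/47 = 24848*(1/17227) - 11*1/47 = 24848/17227 - 11/47 = 978359/809669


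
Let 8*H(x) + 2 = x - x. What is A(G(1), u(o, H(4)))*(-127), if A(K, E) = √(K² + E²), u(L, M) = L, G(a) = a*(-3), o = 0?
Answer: -381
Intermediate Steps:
G(a) = -3*a
H(x) = -¼ (H(x) = -¼ + (x - x)/8 = -¼ + (⅛)*0 = -¼ + 0 = -¼)
A(K, E) = √(E² + K²)
A(G(1), u(o, H(4)))*(-127) = √(0² + (-3*1)²)*(-127) = √(0 + (-3)²)*(-127) = √(0 + 9)*(-127) = √9*(-127) = 3*(-127) = -381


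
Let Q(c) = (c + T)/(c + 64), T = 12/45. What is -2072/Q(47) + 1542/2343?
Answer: -2693991854/553729 ≈ -4865.2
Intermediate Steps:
T = 4/15 (T = 12*(1/45) = 4/15 ≈ 0.26667)
Q(c) = (4/15 + c)/(64 + c) (Q(c) = (c + 4/15)/(c + 64) = (4/15 + c)/(64 + c))
-2072/Q(47) + 1542/2343 = -2072*(64 + 47)/(4/15 + 47) + 1542/2343 = -2072/((709/15)/111) + 1542*(1/2343) = -2072/((1/111)*(709/15)) + 514/781 = -2072/709/1665 + 514/781 = -2072*1665/709 + 514/781 = -3449880/709 + 514/781 = -2693991854/553729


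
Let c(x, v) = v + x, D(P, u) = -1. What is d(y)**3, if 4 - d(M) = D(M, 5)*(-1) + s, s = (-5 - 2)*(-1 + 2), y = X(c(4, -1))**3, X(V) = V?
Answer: 1000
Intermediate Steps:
y = 27 (y = (-1 + 4)**3 = 3**3 = 27)
s = -7 (s = -7*1 = -7)
d(M) = 10 (d(M) = 4 - (-1*(-1) - 7) = 4 - (1 - 7) = 4 - 1*(-6) = 4 + 6 = 10)
d(y)**3 = 10**3 = 1000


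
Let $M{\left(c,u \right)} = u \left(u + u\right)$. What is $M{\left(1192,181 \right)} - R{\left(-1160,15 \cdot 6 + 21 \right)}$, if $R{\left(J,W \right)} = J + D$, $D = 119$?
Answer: $66563$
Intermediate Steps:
$M{\left(c,u \right)} = 2 u^{2}$ ($M{\left(c,u \right)} = u 2 u = 2 u^{2}$)
$R{\left(J,W \right)} = 119 + J$ ($R{\left(J,W \right)} = J + 119 = 119 + J$)
$M{\left(1192,181 \right)} - R{\left(-1160,15 \cdot 6 + 21 \right)} = 2 \cdot 181^{2} - \left(119 - 1160\right) = 2 \cdot 32761 - -1041 = 65522 + 1041 = 66563$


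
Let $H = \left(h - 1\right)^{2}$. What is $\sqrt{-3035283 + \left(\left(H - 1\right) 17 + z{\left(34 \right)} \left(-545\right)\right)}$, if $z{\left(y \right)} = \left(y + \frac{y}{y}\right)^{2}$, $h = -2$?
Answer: $2 i \sqrt{925693} \approx 1924.3 i$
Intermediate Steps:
$H = 9$ ($H = \left(-2 - 1\right)^{2} = \left(-3\right)^{2} = 9$)
$z{\left(y \right)} = \left(1 + y\right)^{2}$ ($z{\left(y \right)} = \left(y + 1\right)^{2} = \left(1 + y\right)^{2}$)
$\sqrt{-3035283 + \left(\left(H - 1\right) 17 + z{\left(34 \right)} \left(-545\right)\right)} = \sqrt{-3035283 + \left(\left(9 - 1\right) 17 + \left(1 + 34\right)^{2} \left(-545\right)\right)} = \sqrt{-3035283 + \left(8 \cdot 17 + 35^{2} \left(-545\right)\right)} = \sqrt{-3035283 + \left(136 + 1225 \left(-545\right)\right)} = \sqrt{-3035283 + \left(136 - 667625\right)} = \sqrt{-3035283 - 667489} = \sqrt{-3702772} = 2 i \sqrt{925693}$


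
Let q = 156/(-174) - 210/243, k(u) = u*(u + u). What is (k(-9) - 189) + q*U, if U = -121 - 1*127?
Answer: 962305/2349 ≈ 409.67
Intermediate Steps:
k(u) = 2*u**2 (k(u) = u*(2*u) = 2*u**2)
U = -248 (U = -121 - 127 = -248)
q = -4136/2349 (q = 156*(-1/174) - 210*1/243 = -26/29 - 70/81 = -4136/2349 ≈ -1.7607)
(k(-9) - 189) + q*U = (2*(-9)**2 - 189) - 4136/2349*(-248) = (2*81 - 189) + 1025728/2349 = (162 - 189) + 1025728/2349 = -27 + 1025728/2349 = 962305/2349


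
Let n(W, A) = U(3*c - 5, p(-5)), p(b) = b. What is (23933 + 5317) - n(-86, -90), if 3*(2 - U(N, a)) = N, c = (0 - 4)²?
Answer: 87787/3 ≈ 29262.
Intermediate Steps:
c = 16 (c = (-4)² = 16)
U(N, a) = 2 - N/3
n(W, A) = -37/3 (n(W, A) = 2 - (3*16 - 5)/3 = 2 - (48 - 5)/3 = 2 - ⅓*43 = 2 - 43/3 = -37/3)
(23933 + 5317) - n(-86, -90) = (23933 + 5317) - 1*(-37/3) = 29250 + 37/3 = 87787/3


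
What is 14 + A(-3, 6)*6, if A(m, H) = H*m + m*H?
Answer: -202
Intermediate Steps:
A(m, H) = 2*H*m (A(m, H) = H*m + H*m = 2*H*m)
14 + A(-3, 6)*6 = 14 + (2*6*(-3))*6 = 14 - 36*6 = 14 - 216 = -202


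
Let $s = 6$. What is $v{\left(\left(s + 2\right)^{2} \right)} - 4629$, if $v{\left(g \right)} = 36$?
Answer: $-4593$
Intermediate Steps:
$v{\left(\left(s + 2\right)^{2} \right)} - 4629 = 36 - 4629 = -4593$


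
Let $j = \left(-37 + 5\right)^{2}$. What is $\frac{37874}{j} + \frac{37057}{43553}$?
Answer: $\frac{843736345}{22299136} \approx 37.837$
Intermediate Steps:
$j = 1024$ ($j = \left(-32\right)^{2} = 1024$)
$\frac{37874}{j} + \frac{37057}{43553} = \frac{37874}{1024} + \frac{37057}{43553} = 37874 \cdot \frac{1}{1024} + 37057 \cdot \frac{1}{43553} = \frac{18937}{512} + \frac{37057}{43553} = \frac{843736345}{22299136}$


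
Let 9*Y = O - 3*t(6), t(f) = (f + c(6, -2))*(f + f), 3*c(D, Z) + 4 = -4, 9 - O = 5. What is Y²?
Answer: 13456/81 ≈ 166.12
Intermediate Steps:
O = 4 (O = 9 - 1*5 = 9 - 5 = 4)
c(D, Z) = -8/3 (c(D, Z) = -4/3 + (⅓)*(-4) = -4/3 - 4/3 = -8/3)
t(f) = 2*f*(-8/3 + f) (t(f) = (f - 8/3)*(f + f) = (-8/3 + f)*(2*f) = 2*f*(-8/3 + f))
Y = -116/9 (Y = (4 - 2*6*(-8 + 3*6))/9 = (4 - 2*6*(-8 + 18))/9 = (4 - 2*6*10)/9 = (4 - 3*40)/9 = (4 - 120)/9 = (⅑)*(-116) = -116/9 ≈ -12.889)
Y² = (-116/9)² = 13456/81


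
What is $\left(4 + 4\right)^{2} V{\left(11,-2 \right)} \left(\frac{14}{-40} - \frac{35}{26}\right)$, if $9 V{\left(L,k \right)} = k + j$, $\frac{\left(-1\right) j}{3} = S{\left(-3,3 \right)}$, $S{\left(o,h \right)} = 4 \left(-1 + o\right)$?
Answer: $- \frac{36064}{65} \approx -554.83$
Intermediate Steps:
$S{\left(o,h \right)} = -4 + 4 o$
$j = 48$ ($j = - 3 \left(-4 + 4 \left(-3\right)\right) = - 3 \left(-4 - 12\right) = \left(-3\right) \left(-16\right) = 48$)
$V{\left(L,k \right)} = \frac{16}{3} + \frac{k}{9}$ ($V{\left(L,k \right)} = \frac{k + 48}{9} = \frac{48 + k}{9} = \frac{16}{3} + \frac{k}{9}$)
$\left(4 + 4\right)^{2} V{\left(11,-2 \right)} \left(\frac{14}{-40} - \frac{35}{26}\right) = \left(4 + 4\right)^{2} \left(\frac{16}{3} + \frac{1}{9} \left(-2\right)\right) \left(\frac{14}{-40} - \frac{35}{26}\right) = 8^{2} \left(\frac{16}{3} - \frac{2}{9}\right) \left(14 \left(- \frac{1}{40}\right) - \frac{35}{26}\right) = 64 \cdot \frac{46}{9} \left(- \frac{7}{20} - \frac{35}{26}\right) = \frac{2944}{9} \left(- \frac{441}{260}\right) = - \frac{36064}{65}$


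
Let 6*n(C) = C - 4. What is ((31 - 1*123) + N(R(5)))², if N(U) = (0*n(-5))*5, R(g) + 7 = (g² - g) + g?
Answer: 8464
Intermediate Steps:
n(C) = -⅔ + C/6 (n(C) = (C - 4)/6 = (-4 + C)/6 = -⅔ + C/6)
R(g) = -7 + g² (R(g) = -7 + ((g² - g) + g) = -7 + g²)
N(U) = 0 (N(U) = (0*(-⅔ + (⅙)*(-5)))*5 = (0*(-⅔ - ⅚))*5 = (0*(-3/2))*5 = 0*5 = 0)
((31 - 1*123) + N(R(5)))² = ((31 - 1*123) + 0)² = ((31 - 123) + 0)² = (-92 + 0)² = (-92)² = 8464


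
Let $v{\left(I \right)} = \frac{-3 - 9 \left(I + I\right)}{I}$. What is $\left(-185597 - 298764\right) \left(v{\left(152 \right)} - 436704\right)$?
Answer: $\frac{32152729358667}{152} \approx 2.1153 \cdot 10^{11}$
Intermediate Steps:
$v{\left(I \right)} = \frac{-3 - 18 I}{I}$ ($v{\left(I \right)} = \frac{-3 - 9 \cdot 2 I}{I} = \frac{-3 - 18 I}{I}$)
$\left(-185597 - 298764\right) \left(v{\left(152 \right)} - 436704\right) = \left(-185597 - 298764\right) \left(\left(-18 - \frac{3}{152}\right) - 436704\right) = - 484361 \left(\left(-18 - \frac{3}{152}\right) - 436704\right) = - 484361 \left(- \frac{2739}{152} - 436704\right) = \left(-484361\right) \left(- \frac{66381747}{152}\right) = \frac{32152729358667}{152}$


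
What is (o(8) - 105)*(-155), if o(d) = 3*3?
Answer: 14880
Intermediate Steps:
o(d) = 9
(o(8) - 105)*(-155) = (9 - 105)*(-155) = -96*(-155) = 14880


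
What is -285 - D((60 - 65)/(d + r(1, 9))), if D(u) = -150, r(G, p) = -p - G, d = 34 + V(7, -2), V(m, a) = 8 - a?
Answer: -135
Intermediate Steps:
d = 44 (d = 34 + (8 - 1*(-2)) = 34 + (8 + 2) = 34 + 10 = 44)
r(G, p) = -G - p
-285 - D((60 - 65)/(d + r(1, 9))) = -285 - 1*(-150) = -285 + 150 = -135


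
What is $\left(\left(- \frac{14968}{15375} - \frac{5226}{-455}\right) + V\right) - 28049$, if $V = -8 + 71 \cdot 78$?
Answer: $- \frac{2422476001}{107625} \approx -22509.0$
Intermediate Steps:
$V = 5530$ ($V = -8 + 5538 = 5530$)
$\left(\left(- \frac{14968}{15375} - \frac{5226}{-455}\right) + V\right) - 28049 = \left(\left(- \frac{14968}{15375} - \frac{5226}{-455}\right) + 5530\right) - 28049 = \left(\left(\left(-14968\right) \frac{1}{15375} - - \frac{402}{35}\right) + 5530\right) - 28049 = \left(\left(- \frac{14968}{15375} + \frac{402}{35}\right) + 5530\right) - 28049 = \left(\frac{1131374}{107625} + 5530\right) - 28049 = \frac{596297624}{107625} - 28049 = - \frac{2422476001}{107625}$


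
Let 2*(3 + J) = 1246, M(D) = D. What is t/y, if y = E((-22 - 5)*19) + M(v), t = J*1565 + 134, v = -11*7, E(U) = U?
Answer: -485217/295 ≈ -1644.8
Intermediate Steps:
v = -77
J = 620 (J = -3 + (1/2)*1246 = -3 + 623 = 620)
t = 970434 (t = 620*1565 + 134 = 970300 + 134 = 970434)
y = -590 (y = (-22 - 5)*19 - 77 = -27*19 - 77 = -513 - 77 = -590)
t/y = 970434/(-590) = 970434*(-1/590) = -485217/295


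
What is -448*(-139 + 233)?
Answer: -42112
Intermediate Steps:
-448*(-139 + 233) = -448*94 = -42112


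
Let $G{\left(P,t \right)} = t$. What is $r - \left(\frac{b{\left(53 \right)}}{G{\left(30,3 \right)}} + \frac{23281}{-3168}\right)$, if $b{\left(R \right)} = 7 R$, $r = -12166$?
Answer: $- \frac{38910383}{3168} \approx -12282.0$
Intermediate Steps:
$r - \left(\frac{b{\left(53 \right)}}{G{\left(30,3 \right)}} + \frac{23281}{-3168}\right) = -12166 - \left(\frac{7 \cdot 53}{3} + \frac{23281}{-3168}\right) = -12166 - \left(371 \cdot \frac{1}{3} + 23281 \left(- \frac{1}{3168}\right)\right) = -12166 - \left(\frac{371}{3} - \frac{23281}{3168}\right) = -12166 - \frac{368495}{3168} = - \frac{38910383}{3168}$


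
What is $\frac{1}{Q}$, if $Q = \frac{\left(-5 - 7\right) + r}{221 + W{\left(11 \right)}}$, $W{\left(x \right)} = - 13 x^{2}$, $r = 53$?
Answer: $- \frac{1352}{41} \approx -32.976$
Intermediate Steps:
$Q = - \frac{41}{1352}$ ($Q = \frac{\left(-5 - 7\right) + 53}{221 - 13 \cdot 11^{2}} = \frac{\left(-5 - 7\right) + 53}{221 - 1573} = \frac{-12 + 53}{221 - 1573} = \frac{41}{-1352} = 41 \left(- \frac{1}{1352}\right) = - \frac{41}{1352} \approx -0.030325$)
$\frac{1}{Q} = \frac{1}{- \frac{41}{1352}} = - \frac{1352}{41}$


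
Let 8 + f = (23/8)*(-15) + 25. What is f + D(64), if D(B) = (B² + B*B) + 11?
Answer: 65415/8 ≈ 8176.9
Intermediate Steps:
D(B) = 11 + 2*B² (D(B) = (B² + B²) + 11 = 2*B² + 11 = 11 + 2*B²)
f = -209/8 (f = -8 + ((23/8)*(-15) + 25) = -8 + (-345/8 + 25) = -8 - 145/8 = -209/8 ≈ -26.125)
f + D(64) = -209/8 + (11 + 2*64²) = -209/8 + (11 + 2*4096) = -209/8 + (11 + 8192) = -209/8 + 8203 = 65415/8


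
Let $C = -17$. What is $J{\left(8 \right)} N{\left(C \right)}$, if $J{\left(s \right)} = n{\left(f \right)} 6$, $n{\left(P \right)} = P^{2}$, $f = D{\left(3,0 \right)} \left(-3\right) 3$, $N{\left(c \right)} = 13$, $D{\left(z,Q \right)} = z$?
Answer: $56862$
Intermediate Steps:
$f = -27$ ($f = 3 \left(-3\right) 3 = \left(-9\right) 3 = -27$)
$J{\left(s \right)} = 4374$ ($J{\left(s \right)} = \left(-27\right)^{2} \cdot 6 = 729 \cdot 6 = 4374$)
$J{\left(8 \right)} N{\left(C \right)} = 4374 \cdot 13 = 56862$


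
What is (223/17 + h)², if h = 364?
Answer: 41100921/289 ≈ 1.4222e+5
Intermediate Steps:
(223/17 + h)² = (223/17 + 364)² = (6411/17)² = 41100921/289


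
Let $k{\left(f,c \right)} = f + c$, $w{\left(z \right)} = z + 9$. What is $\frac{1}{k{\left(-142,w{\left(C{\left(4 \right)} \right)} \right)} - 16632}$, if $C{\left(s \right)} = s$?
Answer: $- \frac{1}{16761} \approx -5.9662 \cdot 10^{-5}$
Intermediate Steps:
$w{\left(z \right)} = 9 + z$
$k{\left(f,c \right)} = c + f$
$\frac{1}{k{\left(-142,w{\left(C{\left(4 \right)} \right)} \right)} - 16632} = \frac{1}{\left(\left(9 + 4\right) - 142\right) - 16632} = \frac{1}{\left(13 - 142\right) - 16632} = \frac{1}{-129 - 16632} = \frac{1}{-16761} = - \frac{1}{16761}$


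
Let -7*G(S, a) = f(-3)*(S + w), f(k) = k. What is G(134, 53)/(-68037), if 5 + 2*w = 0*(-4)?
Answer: -263/317506 ≈ -0.00082833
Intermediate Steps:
w = -5/2 (w = -5/2 + (0*(-4))/2 = -5/2 + (½)*0 = -5/2 + 0 = -5/2 ≈ -2.5000)
G(S, a) = -15/14 + 3*S/7 (G(S, a) = -(-3)*(S - 5/2)/7 = -(-3)*(-5/2 + S)/7 = -(15/2 - 3*S)/7 = -15/14 + 3*S/7)
G(134, 53)/(-68037) = (-15/14 + (3/7)*134)/(-68037) = (-15/14 + 402/7)*(-1/68037) = (789/14)*(-1/68037) = -263/317506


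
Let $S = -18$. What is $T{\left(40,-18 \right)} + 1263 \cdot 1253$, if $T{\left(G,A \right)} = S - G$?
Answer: $1582481$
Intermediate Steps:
$T{\left(G,A \right)} = -18 - G$
$T{\left(40,-18 \right)} + 1263 \cdot 1253 = \left(-18 - 40\right) + 1263 \cdot 1253 = \left(-18 - 40\right) + 1582539 = -58 + 1582539 = 1582481$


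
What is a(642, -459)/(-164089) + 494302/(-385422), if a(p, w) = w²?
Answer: -81155306630/31621755279 ≈ -2.5664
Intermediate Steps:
a(642, -459)/(-164089) + 494302/(-385422) = (-459)²/(-164089) + 494302/(-385422) = 210681*(-1/164089) + 494302*(-1/385422) = -210681/164089 - 247151/192711 = -81155306630/31621755279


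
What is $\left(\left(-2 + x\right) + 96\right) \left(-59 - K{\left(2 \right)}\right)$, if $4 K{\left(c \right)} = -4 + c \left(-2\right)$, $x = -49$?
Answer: $-2565$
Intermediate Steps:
$K{\left(c \right)} = -1 - \frac{c}{2}$ ($K{\left(c \right)} = \frac{-4 + c \left(-2\right)}{4} = \frac{-4 - 2 c}{4} = -1 - \frac{c}{2}$)
$\left(\left(-2 + x\right) + 96\right) \left(-59 - K{\left(2 \right)}\right) = \left(\left(-2 - 49\right) + 96\right) \left(-59 - \left(-1 - 1\right)\right) = \left(-51 + 96\right) \left(-59 - \left(-1 - 1\right)\right) = 45 \left(-59 - -2\right) = 45 \left(-59 + 2\right) = 45 \left(-57\right) = -2565$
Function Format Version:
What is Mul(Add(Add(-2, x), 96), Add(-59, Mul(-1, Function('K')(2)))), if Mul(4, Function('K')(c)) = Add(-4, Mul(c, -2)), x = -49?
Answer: -2565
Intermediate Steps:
Function('K')(c) = Add(-1, Mul(Rational(-1, 2), c)) (Function('K')(c) = Mul(Rational(1, 4), Add(-4, Mul(c, -2))) = Mul(Rational(1, 4), Add(-4, Mul(-2, c))) = Add(-1, Mul(Rational(-1, 2), c)))
Mul(Add(Add(-2, x), 96), Add(-59, Mul(-1, Function('K')(2)))) = Mul(Add(Add(-2, -49), 96), Add(-59, Mul(-1, Add(-1, Mul(Rational(-1, 2), 2))))) = Mul(Add(-51, 96), Add(-59, Mul(-1, Add(-1, -1)))) = Mul(45, Add(-59, Mul(-1, -2))) = Mul(45, Add(-59, 2)) = Mul(45, -57) = -2565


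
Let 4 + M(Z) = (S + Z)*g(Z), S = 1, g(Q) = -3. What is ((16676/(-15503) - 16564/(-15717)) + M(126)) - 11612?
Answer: -2923202135047/243660651 ≈ -11997.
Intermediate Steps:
M(Z) = -7 - 3*Z (M(Z) = -4 + (1 + Z)*(-3) = -4 + (-3 - 3*Z) = -7 - 3*Z)
((16676/(-15503) - 16564/(-15717)) + M(126)) - 11612 = ((16676/(-15503) - 16564/(-15717)) + (-7 - 3*126)) - 11612 = ((16676*(-1/15503) - 16564*(-1/15717)) + (-7 - 378)) - 11612 = ((-16676/15503 + 16564/15717) - 385) - 11612 = (-5305000/243660651 - 385) - 11612 = -93814655635/243660651 - 11612 = -2923202135047/243660651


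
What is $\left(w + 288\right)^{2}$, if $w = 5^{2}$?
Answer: $97969$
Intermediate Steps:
$w = 25$
$\left(w + 288\right)^{2} = \left(25 + 288\right)^{2} = 313^{2} = 97969$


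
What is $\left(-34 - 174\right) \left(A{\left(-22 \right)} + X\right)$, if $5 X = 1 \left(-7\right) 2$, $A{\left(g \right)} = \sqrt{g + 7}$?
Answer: $\frac{2912}{5} - 208 i \sqrt{15} \approx 582.4 - 805.58 i$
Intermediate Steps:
$A{\left(g \right)} = \sqrt{7 + g}$
$X = - \frac{14}{5}$ ($X = \frac{1 \left(-7\right) 2}{5} = \frac{\left(-7\right) 2}{5} = \frac{1}{5} \left(-14\right) = - \frac{14}{5} \approx -2.8$)
$\left(-34 - 174\right) \left(A{\left(-22 \right)} + X\right) = \left(-34 - 174\right) \left(\sqrt{7 - 22} - \frac{14}{5}\right) = - 208 \left(\sqrt{-15} - \frac{14}{5}\right) = - 208 \left(i \sqrt{15} - \frac{14}{5}\right) = - 208 \left(- \frac{14}{5} + i \sqrt{15}\right) = \frac{2912}{5} - 208 i \sqrt{15}$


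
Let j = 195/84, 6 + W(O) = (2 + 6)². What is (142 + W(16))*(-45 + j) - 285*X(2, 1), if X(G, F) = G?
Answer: -63740/7 ≈ -9105.7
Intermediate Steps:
W(O) = 58 (W(O) = -6 + (2 + 6)² = -6 + 8² = -6 + 64 = 58)
j = 65/28 (j = 195*(1/84) = 65/28 ≈ 2.3214)
(142 + W(16))*(-45 + j) - 285*X(2, 1) = (142 + 58)*(-45 + 65/28) - 285*2 = 200*(-1195/28) - 570 = -59750/7 - 570 = -63740/7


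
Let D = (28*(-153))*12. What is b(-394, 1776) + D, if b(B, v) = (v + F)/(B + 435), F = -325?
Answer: -2106277/41 ≈ -51373.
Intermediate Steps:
b(B, v) = (-325 + v)/(435 + B) (b(B, v) = (v - 325)/(B + 435) = (-325 + v)/(435 + B))
D = -51408 (D = -4284*12 = -51408)
b(-394, 1776) + D = (-325 + 1776)/(435 - 394) - 51408 = 1451/41 - 51408 = -2106277/41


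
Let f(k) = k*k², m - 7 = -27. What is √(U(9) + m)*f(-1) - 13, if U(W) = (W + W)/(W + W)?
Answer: -13 - I*√19 ≈ -13.0 - 4.3589*I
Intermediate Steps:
m = -20 (m = 7 - 27 = -20)
U(W) = 1 (U(W) = (2*W)/((2*W)) = (2*W)*(1/(2*W)) = 1)
f(k) = k³
√(U(9) + m)*f(-1) - 13 = √(1 - 20)*(-1)³ - 13 = √(-19)*(-1) - 13 = (I*√19)*(-1) - 13 = -I*√19 - 13 = -13 - I*√19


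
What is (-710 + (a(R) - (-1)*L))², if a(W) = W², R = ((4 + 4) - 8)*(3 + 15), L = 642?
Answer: 4624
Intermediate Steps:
R = 0 (R = (8 - 8)*18 = 0*18 = 0)
(-710 + (a(R) - (-1)*L))² = (-710 + (0² - (-1)*642))² = (-710 + (0 - 1*(-642)))² = (-710 + (0 + 642))² = (-710 + 642)² = (-68)² = 4624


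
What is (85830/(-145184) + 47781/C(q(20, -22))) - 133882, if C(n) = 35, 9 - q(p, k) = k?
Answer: -336689658713/2540720 ≈ -1.3252e+5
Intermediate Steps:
q(p, k) = 9 - k
(85830/(-145184) + 47781/C(q(20, -22))) - 133882 = (85830/(-145184) + 47781/35) - 133882 = (85830*(-1/145184) + 47781*(1/35)) - 133882 = (-42915/72592 + 47781/35) - 133882 = 3467016327/2540720 - 133882 = -336689658713/2540720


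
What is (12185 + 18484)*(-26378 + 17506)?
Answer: -272095368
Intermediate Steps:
(12185 + 18484)*(-26378 + 17506) = 30669*(-8872) = -272095368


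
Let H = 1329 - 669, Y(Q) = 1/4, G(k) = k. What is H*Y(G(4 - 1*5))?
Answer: 165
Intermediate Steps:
Y(Q) = ¼ (Y(Q) = 1*(¼) = ¼)
H = 660
H*Y(G(4 - 1*5)) = 660*(¼) = 165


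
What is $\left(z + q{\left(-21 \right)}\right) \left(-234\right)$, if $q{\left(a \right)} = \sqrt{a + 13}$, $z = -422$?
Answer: $98748 - 468 i \sqrt{2} \approx 98748.0 - 661.85 i$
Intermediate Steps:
$q{\left(a \right)} = \sqrt{13 + a}$
$\left(z + q{\left(-21 \right)}\right) \left(-234\right) = \left(-422 + \sqrt{13 - 21}\right) \left(-234\right) = \left(-422 + \sqrt{-8}\right) \left(-234\right) = \left(-422 + 2 i \sqrt{2}\right) \left(-234\right) = 98748 - 468 i \sqrt{2}$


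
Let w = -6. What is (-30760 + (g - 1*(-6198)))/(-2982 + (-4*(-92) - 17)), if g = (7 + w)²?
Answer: 8187/877 ≈ 9.3352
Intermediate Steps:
g = 1 (g = (7 - 6)² = 1² = 1)
(-30760 + (g - 1*(-6198)))/(-2982 + (-4*(-92) - 17)) = (-30760 + (1 - 1*(-6198)))/(-2982 + (-4*(-92) - 17)) = (-30760 + (1 + 6198))/(-2982 + (368 - 17)) = (-30760 + 6199)/(-2982 + 351) = -24561/(-2631) = -24561*(-1/2631) = 8187/877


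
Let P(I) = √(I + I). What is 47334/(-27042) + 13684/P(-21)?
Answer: -7889/4507 - 6842*I*√42/21 ≈ -1.7504 - 2111.5*I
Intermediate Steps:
P(I) = √2*√I (P(I) = √(2*I) = √2*√I)
47334/(-27042) + 13684/P(-21) = 47334/(-27042) + 13684/((√2*√(-21))) = 47334*(-1/27042) + 13684/((√2*(I*√21))) = -7889/4507 + 13684/((I*√42)) = -7889/4507 + 13684*(-I*√42/42) = -7889/4507 - 6842*I*√42/21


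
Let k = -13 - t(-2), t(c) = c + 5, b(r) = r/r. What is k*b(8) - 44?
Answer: -60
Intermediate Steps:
b(r) = 1
t(c) = 5 + c
k = -16 (k = -13 - (5 - 2) = -13 - 1*3 = -13 - 3 = -16)
k*b(8) - 44 = -16*1 - 44 = -16 - 44 = -60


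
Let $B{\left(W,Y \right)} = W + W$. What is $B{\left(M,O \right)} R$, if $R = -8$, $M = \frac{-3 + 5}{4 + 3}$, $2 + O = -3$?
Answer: $- \frac{32}{7} \approx -4.5714$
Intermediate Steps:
$O = -5$ ($O = -2 - 3 = -5$)
$M = \frac{2}{7} \approx 0.28571$
$B{\left(W,Y \right)} = 2 W$
$B{\left(M,O \right)} R = 2 \cdot \frac{2}{7} \left(-8\right) = \frac{4}{7} \left(-8\right) = - \frac{32}{7}$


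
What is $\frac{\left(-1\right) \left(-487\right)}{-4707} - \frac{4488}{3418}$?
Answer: $- \frac{11394791}{8044263} \approx -1.4165$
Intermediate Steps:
$\frac{\left(-1\right) \left(-487\right)}{-4707} - \frac{4488}{3418} = 487 \left(- \frac{1}{4707}\right) - \frac{2244}{1709} = - \frac{487}{4707} - \frac{2244}{1709} = - \frac{11394791}{8044263}$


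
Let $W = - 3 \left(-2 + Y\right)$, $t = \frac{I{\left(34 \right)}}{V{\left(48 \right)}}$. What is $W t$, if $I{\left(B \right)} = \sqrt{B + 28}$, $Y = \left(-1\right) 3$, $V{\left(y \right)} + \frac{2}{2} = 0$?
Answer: $- 15 \sqrt{62} \approx -118.11$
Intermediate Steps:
$V{\left(y \right)} = -1$ ($V{\left(y \right)} = -1 + 0 = -1$)
$Y = -3$
$I{\left(B \right)} = \sqrt{28 + B}$
$t = - \sqrt{62}$ ($t = \frac{\sqrt{28 + 34}}{-1} = \sqrt{62} \left(-1\right) = - \sqrt{62} \approx -7.874$)
$W = 15$ ($W = - 3 \left(-2 - 3\right) = \left(-3\right) \left(-5\right) = 15$)
$W t = 15 \left(- \sqrt{62}\right) = - 15 \sqrt{62}$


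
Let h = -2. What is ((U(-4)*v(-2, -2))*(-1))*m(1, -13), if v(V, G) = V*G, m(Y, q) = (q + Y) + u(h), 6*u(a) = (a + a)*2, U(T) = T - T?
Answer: 0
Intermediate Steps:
U(T) = 0
u(a) = 2*a/3 (u(a) = ((a + a)*2)/6 = ((2*a)*2)/6 = (4*a)/6 = 2*a/3)
m(Y, q) = -4/3 + Y + q (m(Y, q) = (q + Y) + (2/3)*(-2) = (Y + q) - 4/3 = -4/3 + Y + q)
v(V, G) = G*V
((U(-4)*v(-2, -2))*(-1))*m(1, -13) = ((0*(-2*(-2)))*(-1))*(-4/3 + 1 - 13) = ((0*4)*(-1))*(-40/3) = (0*(-1))*(-40/3) = 0*(-40/3) = 0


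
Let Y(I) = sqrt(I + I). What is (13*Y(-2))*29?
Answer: 754*I ≈ 754.0*I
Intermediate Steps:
Y(I) = sqrt(2)*sqrt(I) (Y(I) = sqrt(2*I) = sqrt(2)*sqrt(I))
(13*Y(-2))*29 = (13*(sqrt(2)*sqrt(-2)))*29 = (13*(sqrt(2)*(I*sqrt(2))))*29 = (13*(2*I))*29 = (26*I)*29 = 754*I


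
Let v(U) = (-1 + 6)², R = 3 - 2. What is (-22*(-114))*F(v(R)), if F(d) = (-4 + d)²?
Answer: 1106028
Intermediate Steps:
R = 1
v(U) = 25 (v(U) = 5² = 25)
(-22*(-114))*F(v(R)) = (-22*(-114))*(-4 + 25)² = 2508*21² = 2508*441 = 1106028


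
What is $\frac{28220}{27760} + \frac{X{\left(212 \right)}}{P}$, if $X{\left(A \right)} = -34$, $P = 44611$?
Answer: $\frac{62898929}{61920068} \approx 1.0158$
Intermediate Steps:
$\frac{28220}{27760} + \frac{X{\left(212 \right)}}{P} = \frac{28220}{27760} - \frac{34}{44611} = 28220 \cdot \frac{1}{27760} - \frac{34}{44611} = \frac{1411}{1388} - \frac{34}{44611} = \frac{62898929}{61920068}$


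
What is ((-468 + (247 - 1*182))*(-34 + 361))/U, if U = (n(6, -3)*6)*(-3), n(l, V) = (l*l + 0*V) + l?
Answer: 43927/252 ≈ 174.31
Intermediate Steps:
n(l, V) = l + l**2 (n(l, V) = (l**2 + 0) + l = l**2 + l = l + l**2)
U = -756 (U = ((6*(1 + 6))*6)*(-3) = ((6*7)*6)*(-3) = (42*6)*(-3) = 252*(-3) = -756)
((-468 + (247 - 1*182))*(-34 + 361))/U = ((-468 + (247 - 1*182))*(-34 + 361))/(-756) = ((-468 + (247 - 182))*327)*(-1/756) = ((-468 + 65)*327)*(-1/756) = -403*327*(-1/756) = -131781*(-1/756) = 43927/252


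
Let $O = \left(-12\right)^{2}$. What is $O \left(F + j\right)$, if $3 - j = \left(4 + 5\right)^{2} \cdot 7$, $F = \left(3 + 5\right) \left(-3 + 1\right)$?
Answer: $-83520$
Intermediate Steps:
$O = 144$
$F = -16$ ($F = 8 \left(-2\right) = -16$)
$j = -564$ ($j = 3 - \left(4 + 5\right)^{2} \cdot 7 = 3 - 9^{2} \cdot 7 = 3 - 81 \cdot 7 = 3 - 567 = -564$)
$O \left(F + j\right) = 144 \left(-16 - 564\right) = 144 \left(-580\right) = -83520$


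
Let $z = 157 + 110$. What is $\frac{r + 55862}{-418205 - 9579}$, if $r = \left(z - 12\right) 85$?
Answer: $- \frac{77537}{427784} \approx -0.18125$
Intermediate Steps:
$z = 267$
$r = 21675$ ($r = \left(267 - 12\right) 85 = 255 \cdot 85 = 21675$)
$\frac{r + 55862}{-418205 - 9579} = \frac{21675 + 55862}{-418205 - 9579} = \frac{77537}{-427784} = 77537 \left(- \frac{1}{427784}\right) = - \frac{77537}{427784}$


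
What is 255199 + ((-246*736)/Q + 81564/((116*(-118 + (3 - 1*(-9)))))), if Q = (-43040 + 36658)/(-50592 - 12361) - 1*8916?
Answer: 220169754272524421/862691303942 ≈ 2.5521e+5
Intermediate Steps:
Q = -561282566/62953 (Q = -6382/(-62953) - 8916 = -6382*(-1/62953) - 8916 = 6382/62953 - 8916 = -561282566/62953 ≈ -8915.9)
255199 + ((-246*736)/Q + 81564/((116*(-118 + (3 - 1*(-9)))))) = 255199 + ((-246*736)/(-561282566/62953) + 81564/((116*(-118 + (3 - 1*(-9)))))) = 255199 + (-181056*(-62953/561282566) + 81564/((116*(-118 + (3 + 9))))) = 255199 + (5699009184/280641283 + 81564/((116*(-118 + 12)))) = 255199 + (5699009184/280641283 + 81564/((116*(-106)))) = 255199 + (5699009184/280641283 + 81564/(-12296)) = 255199 + (5699009184/280641283 + 81564*(-1/12296)) = 255199 + (5699009184/280641283 - 20391/3074) = 255199 + 11796197829963/862691303942 = 220169754272524421/862691303942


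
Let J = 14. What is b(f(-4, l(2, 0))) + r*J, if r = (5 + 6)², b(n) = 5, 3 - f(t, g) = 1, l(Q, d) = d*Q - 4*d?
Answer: 1699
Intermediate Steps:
l(Q, d) = -4*d + Q*d (l(Q, d) = Q*d - 4*d = -4*d + Q*d)
f(t, g) = 2 (f(t, g) = 3 - 1*1 = 3 - 1 = 2)
r = 121 (r = 11² = 121)
b(f(-4, l(2, 0))) + r*J = 5 + 121*14 = 5 + 1694 = 1699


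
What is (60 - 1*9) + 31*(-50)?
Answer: -1499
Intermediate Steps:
(60 - 1*9) + 31*(-50) = (60 - 9) - 1550 = 51 - 1550 = -1499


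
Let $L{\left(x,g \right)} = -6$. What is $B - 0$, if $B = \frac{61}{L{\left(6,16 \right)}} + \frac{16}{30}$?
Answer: $- \frac{289}{30} \approx -9.6333$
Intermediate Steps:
$B = - \frac{289}{30}$ ($B = \frac{61}{-6} + \frac{16}{30} = 61 \left(- \frac{1}{6}\right) + 16 \cdot \frac{1}{30} = - \frac{61}{6} + \frac{8}{15} = - \frac{289}{30} \approx -9.6333$)
$B - 0 = - \frac{289}{30} - 0 = - \frac{289}{30} + 0 = - \frac{289}{30}$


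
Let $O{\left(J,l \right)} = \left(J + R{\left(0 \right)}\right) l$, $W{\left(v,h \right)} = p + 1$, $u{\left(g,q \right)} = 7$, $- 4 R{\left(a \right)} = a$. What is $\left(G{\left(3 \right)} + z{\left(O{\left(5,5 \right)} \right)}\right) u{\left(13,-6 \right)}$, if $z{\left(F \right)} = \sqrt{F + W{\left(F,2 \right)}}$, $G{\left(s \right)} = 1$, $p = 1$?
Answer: $7 + 21 \sqrt{3} \approx 43.373$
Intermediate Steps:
$R{\left(a \right)} = - \frac{a}{4}$
$W{\left(v,h \right)} = 2$ ($W{\left(v,h \right)} = 1 + 1 = 2$)
$O{\left(J,l \right)} = J l$ ($O{\left(J,l \right)} = \left(J - 0\right) l = \left(J + 0\right) l = J l$)
$z{\left(F \right)} = \sqrt{2 + F}$ ($z{\left(F \right)} = \sqrt{F + 2} = \sqrt{2 + F}$)
$\left(G{\left(3 \right)} + z{\left(O{\left(5,5 \right)} \right)}\right) u{\left(13,-6 \right)} = \left(1 + \sqrt{2 + 5 \cdot 5}\right) 7 = \left(1 + \sqrt{2 + 25}\right) 7 = \left(1 + \sqrt{27}\right) 7 = \left(1 + 3 \sqrt{3}\right) 7 = 7 + 21 \sqrt{3}$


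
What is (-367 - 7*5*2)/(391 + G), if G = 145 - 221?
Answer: -437/315 ≈ -1.3873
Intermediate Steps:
G = -76
(-367 - 7*5*2)/(391 + G) = (-367 - 7*5*2)/(391 - 76) = (-367 - 35*2)/315 = (-367 - 70)*(1/315) = -437*1/315 = -437/315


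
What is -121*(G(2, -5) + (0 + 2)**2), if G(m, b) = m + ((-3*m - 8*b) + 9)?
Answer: -5929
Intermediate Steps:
G(m, b) = 9 - 8*b - 2*m (G(m, b) = m + ((-8*b - 3*m) + 9) = m + (9 - 8*b - 3*m) = 9 - 8*b - 2*m)
-121*(G(2, -5) + (0 + 2)**2) = -121*((9 - 8*(-5) - 2*2) + (0 + 2)**2) = -121*((9 + 40 - 4) + 2**2) = -121*(45 + 4) = -121*49 = -5929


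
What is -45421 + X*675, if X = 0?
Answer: -45421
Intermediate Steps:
-45421 + X*675 = -45421 + 0*675 = -45421 + 0 = -45421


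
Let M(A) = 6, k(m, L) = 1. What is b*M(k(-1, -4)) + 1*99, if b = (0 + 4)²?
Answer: 195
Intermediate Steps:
b = 16 (b = 4² = 16)
b*M(k(-1, -4)) + 1*99 = 16*6 + 1*99 = 96 + 99 = 195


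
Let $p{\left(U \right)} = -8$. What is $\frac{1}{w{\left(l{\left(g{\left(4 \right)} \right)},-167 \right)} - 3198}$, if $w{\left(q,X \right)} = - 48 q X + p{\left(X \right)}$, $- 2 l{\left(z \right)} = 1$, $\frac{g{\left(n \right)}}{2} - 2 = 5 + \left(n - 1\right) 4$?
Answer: $- \frac{1}{7214} \approx -0.00013862$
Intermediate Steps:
$g{\left(n \right)} = 6 + 8 n$ ($g{\left(n \right)} = 4 + 2 \left(5 + \left(n - 1\right) 4\right) = 4 + 2 \left(5 + \left(-1 + n\right) 4\right) = 4 + 2 \left(5 + \left(-4 + 4 n\right)\right) = 4 + 2 \left(1 + 4 n\right) = 4 + \left(2 + 8 n\right) = 6 + 8 n$)
$l{\left(z \right)} = - \frac{1}{2}$ ($l{\left(z \right)} = \left(- \frac{1}{2}\right) 1 = - \frac{1}{2}$)
$w{\left(q,X \right)} = -8 - 48 X q$ ($w{\left(q,X \right)} = - 48 q X - 8 = - 48 X q - 8 = -8 - 48 X q$)
$\frac{1}{w{\left(l{\left(g{\left(4 \right)} \right)},-167 \right)} - 3198} = \frac{1}{\left(-8 - \left(-8016\right) \left(- \frac{1}{2}\right)\right) - 3198} = \frac{1}{\left(-8 - 4008\right) - 3198} = \frac{1}{-4016 - 3198} = \frac{1}{-7214} = - \frac{1}{7214}$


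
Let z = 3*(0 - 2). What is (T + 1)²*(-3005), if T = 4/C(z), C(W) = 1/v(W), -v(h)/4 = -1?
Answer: -868445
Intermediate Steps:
v(h) = 4 (v(h) = -4*(-1) = 4)
z = -6 (z = 3*(-2) = -6)
C(W) = ¼ (C(W) = 1/4 = ¼)
T = 16 (T = 4/(¼) = 4*4 = 16)
(T + 1)²*(-3005) = (16 + 1)²*(-3005) = 17²*(-3005) = 289*(-3005) = -868445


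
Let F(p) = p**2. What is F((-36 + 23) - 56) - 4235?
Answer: 526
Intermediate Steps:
F((-36 + 23) - 56) - 4235 = ((-36 + 23) - 56)**2 - 4235 = (-13 - 56)**2 - 4235 = (-69)**2 - 4235 = 4761 - 4235 = 526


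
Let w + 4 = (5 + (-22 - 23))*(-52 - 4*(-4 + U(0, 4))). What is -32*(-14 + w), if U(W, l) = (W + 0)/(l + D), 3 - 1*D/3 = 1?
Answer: -45504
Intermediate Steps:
D = 6 (D = 9 - 3*1 = 9 - 3 = 6)
U(W, l) = W/(6 + l) (U(W, l) = (W + 0)/(l + 6) = W/(6 + l))
w = 1436 (w = -4 + (5 + (-22 - 23))*(-52 - 4*(-4 + 0/(6 + 4))) = -4 + (5 - 45)*(-52 - 4*(-4 + 0/10)) = -4 - 40*(-52 - 4*(-4 + 0*(1/10))) = -4 - 40*(-52 - 4*(-4 + 0)) = -4 - 40*(-52 - 4*(-4)) = -4 - 40*(-52 + 16) = -4 - 40*(-36) = -4 + 1440 = 1436)
-32*(-14 + w) = -32*(-14 + 1436) = -32*1422 = -45504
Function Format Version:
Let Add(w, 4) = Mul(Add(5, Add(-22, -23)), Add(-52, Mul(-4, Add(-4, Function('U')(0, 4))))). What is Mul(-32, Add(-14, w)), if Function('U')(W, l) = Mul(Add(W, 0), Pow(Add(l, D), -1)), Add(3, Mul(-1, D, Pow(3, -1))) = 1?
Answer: -45504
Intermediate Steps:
D = 6 (D = Add(9, Mul(-3, 1)) = Add(9, -3) = 6)
Function('U')(W, l) = Mul(W, Pow(Add(6, l), -1)) (Function('U')(W, l) = Mul(Add(W, 0), Pow(Add(l, 6), -1)) = Mul(W, Pow(Add(6, l), -1)))
w = 1436 (w = Add(-4, Mul(Add(5, Add(-22, -23)), Add(-52, Mul(-4, Add(-4, Mul(0, Pow(Add(6, 4), -1))))))) = Add(-4, Mul(Add(5, -45), Add(-52, Mul(-4, Add(-4, Mul(0, Pow(10, -1))))))) = Add(-4, Mul(-40, Add(-52, Mul(-4, Add(-4, Mul(0, Rational(1, 10))))))) = Add(-4, Mul(-40, Add(-52, Mul(-4, Add(-4, 0))))) = Add(-4, Mul(-40, Add(-52, Mul(-4, -4)))) = Add(-4, Mul(-40, Add(-52, 16))) = Add(-4, Mul(-40, -36)) = Add(-4, 1440) = 1436)
Mul(-32, Add(-14, w)) = Mul(-32, Add(-14, 1436)) = Mul(-32, 1422) = -45504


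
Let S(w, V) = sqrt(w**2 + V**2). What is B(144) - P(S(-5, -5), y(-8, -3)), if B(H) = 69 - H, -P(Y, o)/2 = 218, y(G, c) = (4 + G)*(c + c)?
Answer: 361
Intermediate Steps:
y(G, c) = 2*c*(4 + G) (y(G, c) = (4 + G)*(2*c) = 2*c*(4 + G))
S(w, V) = sqrt(V**2 + w**2)
P(Y, o) = -436 (P(Y, o) = -2*218 = -436)
B(144) - P(S(-5, -5), y(-8, -3)) = (69 - 1*144) - 1*(-436) = (69 - 144) + 436 = -75 + 436 = 361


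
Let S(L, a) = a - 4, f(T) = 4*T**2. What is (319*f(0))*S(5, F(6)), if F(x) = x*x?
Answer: 0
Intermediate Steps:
F(x) = x**2
S(L, a) = -4 + a
(319*f(0))*S(5, F(6)) = (319*(4*0**2))*(-4 + 6**2) = (319*(4*0))*(-4 + 36) = (319*0)*32 = 0*32 = 0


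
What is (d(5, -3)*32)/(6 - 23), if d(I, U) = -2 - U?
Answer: -32/17 ≈ -1.8824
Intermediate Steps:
(d(5, -3)*32)/(6 - 23) = ((-2 - 1*(-3))*32)/(6 - 23) = ((-2 + 3)*32)/(-17) = (1*32)*(-1/17) = 32*(-1/17) = -32/17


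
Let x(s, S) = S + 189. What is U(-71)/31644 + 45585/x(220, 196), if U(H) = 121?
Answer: 288507665/2436588 ≈ 118.41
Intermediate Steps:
x(s, S) = 189 + S
U(-71)/31644 + 45585/x(220, 196) = 121/31644 + 45585/(189 + 196) = 121*(1/31644) + 45585/385 = 121/31644 + 45585*(1/385) = 121/31644 + 9117/77 = 288507665/2436588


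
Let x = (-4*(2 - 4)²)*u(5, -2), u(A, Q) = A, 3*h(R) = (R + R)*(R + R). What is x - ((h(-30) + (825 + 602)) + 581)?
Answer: -3288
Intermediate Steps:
h(R) = 4*R²/3 (h(R) = ((R + R)*(R + R))/3 = ((2*R)*(2*R))/3 = (4*R²)/3 = 4*R²/3)
x = -80 (x = -4*(2 - 4)²*5 = -4*(-2)²*5 = -4*4*5 = -16*5 = -80)
x - ((h(-30) + (825 + 602)) + 581) = -80 - (((4/3)*(-30)² + (825 + 602)) + 581) = -80 - (((4/3)*900 + 1427) + 581) = -80 - ((1200 + 1427) + 581) = -80 - (2627 + 581) = -80 - 1*3208 = -80 - 3208 = -3288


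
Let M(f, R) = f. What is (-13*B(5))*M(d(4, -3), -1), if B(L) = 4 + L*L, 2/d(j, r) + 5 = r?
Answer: 377/4 ≈ 94.250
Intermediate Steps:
d(j, r) = 2/(-5 + r)
B(L) = 4 + L²
(-13*B(5))*M(d(4, -3), -1) = (-13*(4 + 5²))*(2/(-5 - 3)) = (-13*(4 + 25))*(2/(-8)) = (-13*29)*(2*(-⅛)) = -377*(-¼) = 377/4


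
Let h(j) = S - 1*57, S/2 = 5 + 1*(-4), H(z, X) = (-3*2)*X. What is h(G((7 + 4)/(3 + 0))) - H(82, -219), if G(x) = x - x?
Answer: -1369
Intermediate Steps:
H(z, X) = -6*X
S = 2 (S = 2*(5 + 1*(-4)) = 2*(5 - 4) = 2*1 = 2)
G(x) = 0
h(j) = -55 (h(j) = 2 - 1*57 = 2 - 57 = -55)
h(G((7 + 4)/(3 + 0))) - H(82, -219) = -55 - (-6)*(-219) = -55 - 1*1314 = -55 - 1314 = -1369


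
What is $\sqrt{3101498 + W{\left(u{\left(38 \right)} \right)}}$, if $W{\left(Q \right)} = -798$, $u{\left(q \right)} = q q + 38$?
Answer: $10 \sqrt{31007} \approx 1760.9$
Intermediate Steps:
$u{\left(q \right)} = 38 + q^{2}$ ($u{\left(q \right)} = q^{2} + 38 = 38 + q^{2}$)
$\sqrt{3101498 + W{\left(u{\left(38 \right)} \right)}} = \sqrt{3101498 - 798} = \sqrt{3100700} = 10 \sqrt{31007}$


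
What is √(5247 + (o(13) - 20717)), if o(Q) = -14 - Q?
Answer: I*√15497 ≈ 124.49*I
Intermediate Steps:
√(5247 + (o(13) - 20717)) = √(5247 + ((-14 - 1*13) - 20717)) = √(5247 + ((-14 - 13) - 20717)) = √(5247 + (-27 - 20717)) = √(5247 - 20744) = √(-15497) = I*√15497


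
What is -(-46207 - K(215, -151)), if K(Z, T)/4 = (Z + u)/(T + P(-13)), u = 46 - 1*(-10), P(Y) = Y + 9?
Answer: 7161001/155 ≈ 46200.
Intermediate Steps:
P(Y) = 9 + Y
u = 56 (u = 46 + 10 = 56)
K(Z, T) = 4*(56 + Z)/(-4 + T) (K(Z, T) = 4*((Z + 56)/(T + (9 - 13))) = 4*((56 + Z)/(T - 4)) = 4*((56 + Z)/(-4 + T)) = 4*(56 + Z)/(-4 + T))
-(-46207 - K(215, -151)) = -(-46207 - 4*(56 + 215)/(-4 - 151)) = -(-46207 - 4*271/(-155)) = -(-46207 - 4*(-1)*271/155) = -(-46207 - 1*(-1084/155)) = -(-46207 + 1084/155) = -1*(-7161001/155) = 7161001/155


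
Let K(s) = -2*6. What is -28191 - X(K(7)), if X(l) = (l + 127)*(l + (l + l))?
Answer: -24051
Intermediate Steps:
K(s) = -12
X(l) = 3*l*(127 + l) (X(l) = (127 + l)*(l + 2*l) = (127 + l)*(3*l) = 3*l*(127 + l))
-28191 - X(K(7)) = -28191 - 3*(-12)*(127 - 12) = -28191 - 3*(-12)*115 = -28191 - 1*(-4140) = -28191 + 4140 = -24051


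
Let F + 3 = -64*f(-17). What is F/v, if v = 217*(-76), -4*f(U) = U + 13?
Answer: 67/16492 ≈ 0.0040626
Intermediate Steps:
f(U) = -13/4 - U/4 (f(U) = -(U + 13)/4 = -(13 + U)/4 = -13/4 - U/4)
F = -67 (F = -3 - 64*(-13/4 - ¼*(-17)) = -3 - 64*(-13/4 + 17/4) = -3 - 64*1 = -3 - 64 = -67)
v = -16492
F/v = -67/(-16492) = -67*(-1/16492) = 67/16492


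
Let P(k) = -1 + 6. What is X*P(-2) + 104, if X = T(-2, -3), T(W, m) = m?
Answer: 89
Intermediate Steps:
X = -3
P(k) = 5
X*P(-2) + 104 = -3*5 + 104 = -15 + 104 = 89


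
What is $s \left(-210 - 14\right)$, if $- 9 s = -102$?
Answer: $- \frac{7616}{3} \approx -2538.7$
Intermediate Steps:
$s = \frac{34}{3}$ ($s = \left(- \frac{1}{9}\right) \left(-102\right) = \frac{34}{3} \approx 11.333$)
$s \left(-210 - 14\right) = \frac{34 \left(-210 - 14\right)}{3} = \frac{34}{3} \left(-224\right) = - \frac{7616}{3}$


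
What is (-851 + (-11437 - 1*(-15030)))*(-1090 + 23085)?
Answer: 60310290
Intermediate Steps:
(-851 + (-11437 - 1*(-15030)))*(-1090 + 23085) = (-851 + (-11437 + 15030))*21995 = (-851 + 3593)*21995 = 2742*21995 = 60310290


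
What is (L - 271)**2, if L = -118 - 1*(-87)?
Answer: 91204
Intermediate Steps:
L = -31 (L = -118 + 87 = -31)
(L - 271)**2 = (-31 - 271)**2 = (-302)**2 = 91204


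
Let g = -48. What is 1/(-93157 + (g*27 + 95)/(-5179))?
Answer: -5179/482458902 ≈ -1.0735e-5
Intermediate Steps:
1/(-93157 + (g*27 + 95)/(-5179)) = 1/(-93157 + (-48*27 + 95)/(-5179)) = 1/(-93157 + (-1296 + 95)*(-1/5179)) = 1/(-93157 - 1201*(-1/5179)) = 1/(-93157 + 1201/5179) = 1/(-482458902/5179) = -5179/482458902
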